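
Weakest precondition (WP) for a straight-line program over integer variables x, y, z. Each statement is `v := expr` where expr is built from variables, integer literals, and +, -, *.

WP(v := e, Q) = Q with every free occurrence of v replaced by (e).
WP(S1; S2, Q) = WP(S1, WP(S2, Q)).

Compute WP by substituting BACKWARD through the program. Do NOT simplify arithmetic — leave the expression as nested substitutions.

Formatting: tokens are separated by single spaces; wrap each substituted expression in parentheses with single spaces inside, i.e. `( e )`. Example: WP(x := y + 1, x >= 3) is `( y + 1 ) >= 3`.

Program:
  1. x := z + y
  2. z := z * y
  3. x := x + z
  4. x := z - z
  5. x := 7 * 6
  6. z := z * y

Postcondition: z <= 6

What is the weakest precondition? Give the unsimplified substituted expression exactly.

post: z <= 6
stmt 6: z := z * y  -- replace 1 occurrence(s) of z with (z * y)
  => ( z * y ) <= 6
stmt 5: x := 7 * 6  -- replace 0 occurrence(s) of x with (7 * 6)
  => ( z * y ) <= 6
stmt 4: x := z - z  -- replace 0 occurrence(s) of x with (z - z)
  => ( z * y ) <= 6
stmt 3: x := x + z  -- replace 0 occurrence(s) of x with (x + z)
  => ( z * y ) <= 6
stmt 2: z := z * y  -- replace 1 occurrence(s) of z with (z * y)
  => ( ( z * y ) * y ) <= 6
stmt 1: x := z + y  -- replace 0 occurrence(s) of x with (z + y)
  => ( ( z * y ) * y ) <= 6

Answer: ( ( z * y ) * y ) <= 6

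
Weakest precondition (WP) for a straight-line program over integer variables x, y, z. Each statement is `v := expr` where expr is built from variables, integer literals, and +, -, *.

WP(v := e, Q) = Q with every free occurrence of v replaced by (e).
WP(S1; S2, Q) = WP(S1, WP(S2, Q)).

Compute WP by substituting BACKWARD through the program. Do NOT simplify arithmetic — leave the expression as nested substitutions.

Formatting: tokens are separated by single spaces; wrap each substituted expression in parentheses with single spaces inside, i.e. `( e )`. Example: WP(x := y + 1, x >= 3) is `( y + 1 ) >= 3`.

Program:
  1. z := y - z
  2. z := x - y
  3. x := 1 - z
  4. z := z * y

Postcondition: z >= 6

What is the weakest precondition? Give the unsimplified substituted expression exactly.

Answer: ( ( x - y ) * y ) >= 6

Derivation:
post: z >= 6
stmt 4: z := z * y  -- replace 1 occurrence(s) of z with (z * y)
  => ( z * y ) >= 6
stmt 3: x := 1 - z  -- replace 0 occurrence(s) of x with (1 - z)
  => ( z * y ) >= 6
stmt 2: z := x - y  -- replace 1 occurrence(s) of z with (x - y)
  => ( ( x - y ) * y ) >= 6
stmt 1: z := y - z  -- replace 0 occurrence(s) of z with (y - z)
  => ( ( x - y ) * y ) >= 6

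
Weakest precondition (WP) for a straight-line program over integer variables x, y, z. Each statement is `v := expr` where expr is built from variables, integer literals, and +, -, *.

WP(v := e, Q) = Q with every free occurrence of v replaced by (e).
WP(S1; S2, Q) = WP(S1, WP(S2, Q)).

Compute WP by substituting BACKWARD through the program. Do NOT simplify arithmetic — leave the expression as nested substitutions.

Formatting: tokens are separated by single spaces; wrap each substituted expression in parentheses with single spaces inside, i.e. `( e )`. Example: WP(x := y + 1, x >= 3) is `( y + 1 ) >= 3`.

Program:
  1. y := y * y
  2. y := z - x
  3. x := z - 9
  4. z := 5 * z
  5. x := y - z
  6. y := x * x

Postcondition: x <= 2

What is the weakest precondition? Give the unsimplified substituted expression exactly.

Answer: ( ( z - x ) - ( 5 * z ) ) <= 2

Derivation:
post: x <= 2
stmt 6: y := x * x  -- replace 0 occurrence(s) of y with (x * x)
  => x <= 2
stmt 5: x := y - z  -- replace 1 occurrence(s) of x with (y - z)
  => ( y - z ) <= 2
stmt 4: z := 5 * z  -- replace 1 occurrence(s) of z with (5 * z)
  => ( y - ( 5 * z ) ) <= 2
stmt 3: x := z - 9  -- replace 0 occurrence(s) of x with (z - 9)
  => ( y - ( 5 * z ) ) <= 2
stmt 2: y := z - x  -- replace 1 occurrence(s) of y with (z - x)
  => ( ( z - x ) - ( 5 * z ) ) <= 2
stmt 1: y := y * y  -- replace 0 occurrence(s) of y with (y * y)
  => ( ( z - x ) - ( 5 * z ) ) <= 2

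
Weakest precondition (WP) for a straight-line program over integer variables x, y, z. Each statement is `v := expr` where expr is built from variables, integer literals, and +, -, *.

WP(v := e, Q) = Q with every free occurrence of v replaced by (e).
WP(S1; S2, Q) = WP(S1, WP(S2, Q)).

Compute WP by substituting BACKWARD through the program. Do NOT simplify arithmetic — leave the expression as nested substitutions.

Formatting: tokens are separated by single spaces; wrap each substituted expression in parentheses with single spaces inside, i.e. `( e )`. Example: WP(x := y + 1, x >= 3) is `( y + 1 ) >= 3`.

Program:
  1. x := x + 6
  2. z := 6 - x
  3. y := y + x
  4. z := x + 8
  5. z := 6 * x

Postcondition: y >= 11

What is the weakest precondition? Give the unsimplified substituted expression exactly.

Answer: ( y + ( x + 6 ) ) >= 11

Derivation:
post: y >= 11
stmt 5: z := 6 * x  -- replace 0 occurrence(s) of z with (6 * x)
  => y >= 11
stmt 4: z := x + 8  -- replace 0 occurrence(s) of z with (x + 8)
  => y >= 11
stmt 3: y := y + x  -- replace 1 occurrence(s) of y with (y + x)
  => ( y + x ) >= 11
stmt 2: z := 6 - x  -- replace 0 occurrence(s) of z with (6 - x)
  => ( y + x ) >= 11
stmt 1: x := x + 6  -- replace 1 occurrence(s) of x with (x + 6)
  => ( y + ( x + 6 ) ) >= 11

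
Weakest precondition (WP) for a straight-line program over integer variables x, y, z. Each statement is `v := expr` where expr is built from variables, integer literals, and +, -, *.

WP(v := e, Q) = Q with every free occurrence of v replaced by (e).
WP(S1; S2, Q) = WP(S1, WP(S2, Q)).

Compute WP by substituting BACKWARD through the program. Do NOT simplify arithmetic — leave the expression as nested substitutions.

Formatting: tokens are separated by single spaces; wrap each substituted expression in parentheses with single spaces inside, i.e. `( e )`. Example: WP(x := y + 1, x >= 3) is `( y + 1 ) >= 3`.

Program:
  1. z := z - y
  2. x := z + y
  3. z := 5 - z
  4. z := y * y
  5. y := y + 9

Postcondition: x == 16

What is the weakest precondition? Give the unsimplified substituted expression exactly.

post: x == 16
stmt 5: y := y + 9  -- replace 0 occurrence(s) of y with (y + 9)
  => x == 16
stmt 4: z := y * y  -- replace 0 occurrence(s) of z with (y * y)
  => x == 16
stmt 3: z := 5 - z  -- replace 0 occurrence(s) of z with (5 - z)
  => x == 16
stmt 2: x := z + y  -- replace 1 occurrence(s) of x with (z + y)
  => ( z + y ) == 16
stmt 1: z := z - y  -- replace 1 occurrence(s) of z with (z - y)
  => ( ( z - y ) + y ) == 16

Answer: ( ( z - y ) + y ) == 16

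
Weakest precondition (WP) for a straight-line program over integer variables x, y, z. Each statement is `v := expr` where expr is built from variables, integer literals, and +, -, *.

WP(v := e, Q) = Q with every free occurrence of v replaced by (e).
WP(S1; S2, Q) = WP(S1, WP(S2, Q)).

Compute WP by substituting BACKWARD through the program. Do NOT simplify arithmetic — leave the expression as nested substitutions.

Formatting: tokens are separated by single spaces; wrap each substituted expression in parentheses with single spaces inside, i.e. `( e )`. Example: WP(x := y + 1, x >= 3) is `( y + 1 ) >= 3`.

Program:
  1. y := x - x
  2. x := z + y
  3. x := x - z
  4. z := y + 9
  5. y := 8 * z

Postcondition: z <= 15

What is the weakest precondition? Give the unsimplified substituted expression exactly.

Answer: ( ( x - x ) + 9 ) <= 15

Derivation:
post: z <= 15
stmt 5: y := 8 * z  -- replace 0 occurrence(s) of y with (8 * z)
  => z <= 15
stmt 4: z := y + 9  -- replace 1 occurrence(s) of z with (y + 9)
  => ( y + 9 ) <= 15
stmt 3: x := x - z  -- replace 0 occurrence(s) of x with (x - z)
  => ( y + 9 ) <= 15
stmt 2: x := z + y  -- replace 0 occurrence(s) of x with (z + y)
  => ( y + 9 ) <= 15
stmt 1: y := x - x  -- replace 1 occurrence(s) of y with (x - x)
  => ( ( x - x ) + 9 ) <= 15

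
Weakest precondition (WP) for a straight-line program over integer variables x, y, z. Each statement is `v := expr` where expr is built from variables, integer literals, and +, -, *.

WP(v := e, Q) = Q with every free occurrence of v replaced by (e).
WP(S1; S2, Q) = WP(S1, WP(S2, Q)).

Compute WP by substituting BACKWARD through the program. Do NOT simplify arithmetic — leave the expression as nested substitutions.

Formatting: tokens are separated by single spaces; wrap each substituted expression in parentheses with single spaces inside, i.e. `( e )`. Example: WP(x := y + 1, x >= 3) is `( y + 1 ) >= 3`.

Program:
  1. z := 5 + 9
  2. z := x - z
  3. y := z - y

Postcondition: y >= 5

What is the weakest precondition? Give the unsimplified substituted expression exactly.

Answer: ( ( x - ( 5 + 9 ) ) - y ) >= 5

Derivation:
post: y >= 5
stmt 3: y := z - y  -- replace 1 occurrence(s) of y with (z - y)
  => ( z - y ) >= 5
stmt 2: z := x - z  -- replace 1 occurrence(s) of z with (x - z)
  => ( ( x - z ) - y ) >= 5
stmt 1: z := 5 + 9  -- replace 1 occurrence(s) of z with (5 + 9)
  => ( ( x - ( 5 + 9 ) ) - y ) >= 5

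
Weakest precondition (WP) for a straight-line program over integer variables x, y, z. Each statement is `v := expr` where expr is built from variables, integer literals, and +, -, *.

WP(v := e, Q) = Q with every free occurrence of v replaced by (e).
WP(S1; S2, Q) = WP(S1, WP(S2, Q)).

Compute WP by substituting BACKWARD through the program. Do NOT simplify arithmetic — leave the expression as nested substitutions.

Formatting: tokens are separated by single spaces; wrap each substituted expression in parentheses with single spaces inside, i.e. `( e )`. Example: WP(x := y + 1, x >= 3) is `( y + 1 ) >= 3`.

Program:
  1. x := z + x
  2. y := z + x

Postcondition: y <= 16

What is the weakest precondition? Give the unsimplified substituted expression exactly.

Answer: ( z + ( z + x ) ) <= 16

Derivation:
post: y <= 16
stmt 2: y := z + x  -- replace 1 occurrence(s) of y with (z + x)
  => ( z + x ) <= 16
stmt 1: x := z + x  -- replace 1 occurrence(s) of x with (z + x)
  => ( z + ( z + x ) ) <= 16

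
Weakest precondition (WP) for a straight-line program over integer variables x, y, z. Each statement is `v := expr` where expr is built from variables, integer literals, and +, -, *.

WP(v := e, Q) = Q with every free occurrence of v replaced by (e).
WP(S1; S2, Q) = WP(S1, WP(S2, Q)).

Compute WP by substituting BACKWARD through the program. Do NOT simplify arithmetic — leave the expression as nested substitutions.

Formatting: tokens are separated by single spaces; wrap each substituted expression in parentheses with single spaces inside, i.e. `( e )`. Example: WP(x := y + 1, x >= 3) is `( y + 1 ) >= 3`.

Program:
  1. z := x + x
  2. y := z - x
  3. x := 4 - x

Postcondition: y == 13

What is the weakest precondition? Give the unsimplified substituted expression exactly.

post: y == 13
stmt 3: x := 4 - x  -- replace 0 occurrence(s) of x with (4 - x)
  => y == 13
stmt 2: y := z - x  -- replace 1 occurrence(s) of y with (z - x)
  => ( z - x ) == 13
stmt 1: z := x + x  -- replace 1 occurrence(s) of z with (x + x)
  => ( ( x + x ) - x ) == 13

Answer: ( ( x + x ) - x ) == 13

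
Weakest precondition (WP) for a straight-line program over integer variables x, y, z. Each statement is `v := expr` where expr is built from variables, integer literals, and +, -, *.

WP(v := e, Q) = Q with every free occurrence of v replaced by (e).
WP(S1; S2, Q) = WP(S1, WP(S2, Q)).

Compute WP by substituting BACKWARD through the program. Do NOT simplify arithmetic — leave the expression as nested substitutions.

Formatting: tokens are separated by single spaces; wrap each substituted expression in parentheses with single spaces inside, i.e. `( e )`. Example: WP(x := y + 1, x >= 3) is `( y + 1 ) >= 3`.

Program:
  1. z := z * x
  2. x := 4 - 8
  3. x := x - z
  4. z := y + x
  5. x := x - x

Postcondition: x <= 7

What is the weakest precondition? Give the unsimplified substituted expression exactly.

post: x <= 7
stmt 5: x := x - x  -- replace 1 occurrence(s) of x with (x - x)
  => ( x - x ) <= 7
stmt 4: z := y + x  -- replace 0 occurrence(s) of z with (y + x)
  => ( x - x ) <= 7
stmt 3: x := x - z  -- replace 2 occurrence(s) of x with (x - z)
  => ( ( x - z ) - ( x - z ) ) <= 7
stmt 2: x := 4 - 8  -- replace 2 occurrence(s) of x with (4 - 8)
  => ( ( ( 4 - 8 ) - z ) - ( ( 4 - 8 ) - z ) ) <= 7
stmt 1: z := z * x  -- replace 2 occurrence(s) of z with (z * x)
  => ( ( ( 4 - 8 ) - ( z * x ) ) - ( ( 4 - 8 ) - ( z * x ) ) ) <= 7

Answer: ( ( ( 4 - 8 ) - ( z * x ) ) - ( ( 4 - 8 ) - ( z * x ) ) ) <= 7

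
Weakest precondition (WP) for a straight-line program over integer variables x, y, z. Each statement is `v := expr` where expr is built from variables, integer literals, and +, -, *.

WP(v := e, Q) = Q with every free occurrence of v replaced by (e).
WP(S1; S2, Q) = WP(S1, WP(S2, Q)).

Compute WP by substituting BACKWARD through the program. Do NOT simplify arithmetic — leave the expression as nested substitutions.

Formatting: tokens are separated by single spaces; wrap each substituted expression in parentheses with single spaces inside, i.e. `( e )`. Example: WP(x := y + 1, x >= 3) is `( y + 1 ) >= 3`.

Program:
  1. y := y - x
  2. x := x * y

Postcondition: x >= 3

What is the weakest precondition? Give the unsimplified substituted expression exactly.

Answer: ( x * ( y - x ) ) >= 3

Derivation:
post: x >= 3
stmt 2: x := x * y  -- replace 1 occurrence(s) of x with (x * y)
  => ( x * y ) >= 3
stmt 1: y := y - x  -- replace 1 occurrence(s) of y with (y - x)
  => ( x * ( y - x ) ) >= 3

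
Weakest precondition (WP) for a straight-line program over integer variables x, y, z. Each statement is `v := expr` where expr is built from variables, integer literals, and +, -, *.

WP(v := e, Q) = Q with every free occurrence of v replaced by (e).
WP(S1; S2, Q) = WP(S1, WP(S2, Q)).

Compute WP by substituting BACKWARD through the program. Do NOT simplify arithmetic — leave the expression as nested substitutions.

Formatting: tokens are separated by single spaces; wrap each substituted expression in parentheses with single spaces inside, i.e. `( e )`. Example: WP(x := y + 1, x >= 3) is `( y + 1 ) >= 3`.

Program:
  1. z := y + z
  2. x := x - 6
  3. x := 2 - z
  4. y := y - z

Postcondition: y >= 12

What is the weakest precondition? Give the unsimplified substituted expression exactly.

post: y >= 12
stmt 4: y := y - z  -- replace 1 occurrence(s) of y with (y - z)
  => ( y - z ) >= 12
stmt 3: x := 2 - z  -- replace 0 occurrence(s) of x with (2 - z)
  => ( y - z ) >= 12
stmt 2: x := x - 6  -- replace 0 occurrence(s) of x with (x - 6)
  => ( y - z ) >= 12
stmt 1: z := y + z  -- replace 1 occurrence(s) of z with (y + z)
  => ( y - ( y + z ) ) >= 12

Answer: ( y - ( y + z ) ) >= 12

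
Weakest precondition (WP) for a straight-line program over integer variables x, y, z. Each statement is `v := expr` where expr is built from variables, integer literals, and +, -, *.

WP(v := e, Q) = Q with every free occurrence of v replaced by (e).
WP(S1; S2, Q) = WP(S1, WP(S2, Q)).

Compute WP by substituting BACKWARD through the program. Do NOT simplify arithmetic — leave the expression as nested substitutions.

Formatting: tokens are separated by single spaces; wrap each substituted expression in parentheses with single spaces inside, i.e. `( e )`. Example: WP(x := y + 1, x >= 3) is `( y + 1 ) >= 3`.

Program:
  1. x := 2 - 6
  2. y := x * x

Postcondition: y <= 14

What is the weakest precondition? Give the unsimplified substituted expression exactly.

Answer: ( ( 2 - 6 ) * ( 2 - 6 ) ) <= 14

Derivation:
post: y <= 14
stmt 2: y := x * x  -- replace 1 occurrence(s) of y with (x * x)
  => ( x * x ) <= 14
stmt 1: x := 2 - 6  -- replace 2 occurrence(s) of x with (2 - 6)
  => ( ( 2 - 6 ) * ( 2 - 6 ) ) <= 14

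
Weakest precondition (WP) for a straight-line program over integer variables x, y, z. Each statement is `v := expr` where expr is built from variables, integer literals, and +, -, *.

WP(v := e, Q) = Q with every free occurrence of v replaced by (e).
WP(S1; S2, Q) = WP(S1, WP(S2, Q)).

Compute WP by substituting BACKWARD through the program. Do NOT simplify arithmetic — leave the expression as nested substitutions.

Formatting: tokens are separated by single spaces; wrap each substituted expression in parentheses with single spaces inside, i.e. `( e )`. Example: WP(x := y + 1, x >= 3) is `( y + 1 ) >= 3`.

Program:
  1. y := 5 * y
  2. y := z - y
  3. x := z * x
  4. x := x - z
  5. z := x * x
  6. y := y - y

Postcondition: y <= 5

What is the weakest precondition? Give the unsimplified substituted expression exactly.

Answer: ( ( z - ( 5 * y ) ) - ( z - ( 5 * y ) ) ) <= 5

Derivation:
post: y <= 5
stmt 6: y := y - y  -- replace 1 occurrence(s) of y with (y - y)
  => ( y - y ) <= 5
stmt 5: z := x * x  -- replace 0 occurrence(s) of z with (x * x)
  => ( y - y ) <= 5
stmt 4: x := x - z  -- replace 0 occurrence(s) of x with (x - z)
  => ( y - y ) <= 5
stmt 3: x := z * x  -- replace 0 occurrence(s) of x with (z * x)
  => ( y - y ) <= 5
stmt 2: y := z - y  -- replace 2 occurrence(s) of y with (z - y)
  => ( ( z - y ) - ( z - y ) ) <= 5
stmt 1: y := 5 * y  -- replace 2 occurrence(s) of y with (5 * y)
  => ( ( z - ( 5 * y ) ) - ( z - ( 5 * y ) ) ) <= 5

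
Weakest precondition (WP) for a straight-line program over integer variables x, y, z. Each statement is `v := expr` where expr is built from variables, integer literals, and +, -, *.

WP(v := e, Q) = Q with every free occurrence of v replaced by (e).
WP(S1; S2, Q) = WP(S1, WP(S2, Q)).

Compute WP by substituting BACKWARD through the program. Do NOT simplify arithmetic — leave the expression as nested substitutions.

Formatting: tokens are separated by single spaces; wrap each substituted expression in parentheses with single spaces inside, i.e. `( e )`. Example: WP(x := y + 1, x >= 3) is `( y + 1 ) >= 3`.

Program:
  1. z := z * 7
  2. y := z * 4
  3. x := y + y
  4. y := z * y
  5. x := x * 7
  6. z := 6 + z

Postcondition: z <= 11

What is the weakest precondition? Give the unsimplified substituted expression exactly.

post: z <= 11
stmt 6: z := 6 + z  -- replace 1 occurrence(s) of z with (6 + z)
  => ( 6 + z ) <= 11
stmt 5: x := x * 7  -- replace 0 occurrence(s) of x with (x * 7)
  => ( 6 + z ) <= 11
stmt 4: y := z * y  -- replace 0 occurrence(s) of y with (z * y)
  => ( 6 + z ) <= 11
stmt 3: x := y + y  -- replace 0 occurrence(s) of x with (y + y)
  => ( 6 + z ) <= 11
stmt 2: y := z * 4  -- replace 0 occurrence(s) of y with (z * 4)
  => ( 6 + z ) <= 11
stmt 1: z := z * 7  -- replace 1 occurrence(s) of z with (z * 7)
  => ( 6 + ( z * 7 ) ) <= 11

Answer: ( 6 + ( z * 7 ) ) <= 11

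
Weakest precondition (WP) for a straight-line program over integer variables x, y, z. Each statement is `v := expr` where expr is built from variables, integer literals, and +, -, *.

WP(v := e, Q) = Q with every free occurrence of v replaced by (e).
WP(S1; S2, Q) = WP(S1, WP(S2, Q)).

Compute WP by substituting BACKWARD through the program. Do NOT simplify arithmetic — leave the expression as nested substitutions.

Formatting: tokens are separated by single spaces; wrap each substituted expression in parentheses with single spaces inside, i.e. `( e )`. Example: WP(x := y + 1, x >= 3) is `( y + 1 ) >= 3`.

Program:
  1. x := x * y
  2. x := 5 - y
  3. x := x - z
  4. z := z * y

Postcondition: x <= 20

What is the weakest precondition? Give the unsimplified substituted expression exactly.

post: x <= 20
stmt 4: z := z * y  -- replace 0 occurrence(s) of z with (z * y)
  => x <= 20
stmt 3: x := x - z  -- replace 1 occurrence(s) of x with (x - z)
  => ( x - z ) <= 20
stmt 2: x := 5 - y  -- replace 1 occurrence(s) of x with (5 - y)
  => ( ( 5 - y ) - z ) <= 20
stmt 1: x := x * y  -- replace 0 occurrence(s) of x with (x * y)
  => ( ( 5 - y ) - z ) <= 20

Answer: ( ( 5 - y ) - z ) <= 20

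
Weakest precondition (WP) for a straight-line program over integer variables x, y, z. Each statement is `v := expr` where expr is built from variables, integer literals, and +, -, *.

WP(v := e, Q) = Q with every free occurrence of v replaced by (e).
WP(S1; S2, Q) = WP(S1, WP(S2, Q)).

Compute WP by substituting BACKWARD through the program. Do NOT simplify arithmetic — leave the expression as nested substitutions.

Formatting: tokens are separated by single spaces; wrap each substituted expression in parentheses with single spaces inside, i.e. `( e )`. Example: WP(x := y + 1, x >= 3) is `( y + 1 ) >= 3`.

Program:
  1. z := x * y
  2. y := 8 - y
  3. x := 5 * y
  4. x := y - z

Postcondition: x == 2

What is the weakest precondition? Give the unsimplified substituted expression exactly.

Answer: ( ( 8 - y ) - ( x * y ) ) == 2

Derivation:
post: x == 2
stmt 4: x := y - z  -- replace 1 occurrence(s) of x with (y - z)
  => ( y - z ) == 2
stmt 3: x := 5 * y  -- replace 0 occurrence(s) of x with (5 * y)
  => ( y - z ) == 2
stmt 2: y := 8 - y  -- replace 1 occurrence(s) of y with (8 - y)
  => ( ( 8 - y ) - z ) == 2
stmt 1: z := x * y  -- replace 1 occurrence(s) of z with (x * y)
  => ( ( 8 - y ) - ( x * y ) ) == 2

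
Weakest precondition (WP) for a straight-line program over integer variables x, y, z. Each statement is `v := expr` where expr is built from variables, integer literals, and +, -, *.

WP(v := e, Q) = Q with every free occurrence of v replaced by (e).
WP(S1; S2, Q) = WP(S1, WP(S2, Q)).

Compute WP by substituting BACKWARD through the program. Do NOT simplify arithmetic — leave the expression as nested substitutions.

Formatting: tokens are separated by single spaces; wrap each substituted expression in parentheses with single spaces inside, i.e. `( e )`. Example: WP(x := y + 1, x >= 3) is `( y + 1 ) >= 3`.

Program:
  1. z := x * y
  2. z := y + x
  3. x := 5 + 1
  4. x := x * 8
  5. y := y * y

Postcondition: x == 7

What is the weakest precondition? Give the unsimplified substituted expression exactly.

Answer: ( ( 5 + 1 ) * 8 ) == 7

Derivation:
post: x == 7
stmt 5: y := y * y  -- replace 0 occurrence(s) of y with (y * y)
  => x == 7
stmt 4: x := x * 8  -- replace 1 occurrence(s) of x with (x * 8)
  => ( x * 8 ) == 7
stmt 3: x := 5 + 1  -- replace 1 occurrence(s) of x with (5 + 1)
  => ( ( 5 + 1 ) * 8 ) == 7
stmt 2: z := y + x  -- replace 0 occurrence(s) of z with (y + x)
  => ( ( 5 + 1 ) * 8 ) == 7
stmt 1: z := x * y  -- replace 0 occurrence(s) of z with (x * y)
  => ( ( 5 + 1 ) * 8 ) == 7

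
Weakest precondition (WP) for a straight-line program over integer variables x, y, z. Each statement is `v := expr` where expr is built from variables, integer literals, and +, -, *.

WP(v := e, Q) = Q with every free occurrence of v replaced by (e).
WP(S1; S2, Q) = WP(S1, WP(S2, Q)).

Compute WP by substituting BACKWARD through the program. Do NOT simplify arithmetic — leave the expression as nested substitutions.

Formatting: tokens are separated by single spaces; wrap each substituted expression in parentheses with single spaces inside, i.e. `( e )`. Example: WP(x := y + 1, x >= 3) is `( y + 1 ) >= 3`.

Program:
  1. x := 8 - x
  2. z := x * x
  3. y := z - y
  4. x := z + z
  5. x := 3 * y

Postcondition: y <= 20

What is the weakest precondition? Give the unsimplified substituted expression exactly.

post: y <= 20
stmt 5: x := 3 * y  -- replace 0 occurrence(s) of x with (3 * y)
  => y <= 20
stmt 4: x := z + z  -- replace 0 occurrence(s) of x with (z + z)
  => y <= 20
stmt 3: y := z - y  -- replace 1 occurrence(s) of y with (z - y)
  => ( z - y ) <= 20
stmt 2: z := x * x  -- replace 1 occurrence(s) of z with (x * x)
  => ( ( x * x ) - y ) <= 20
stmt 1: x := 8 - x  -- replace 2 occurrence(s) of x with (8 - x)
  => ( ( ( 8 - x ) * ( 8 - x ) ) - y ) <= 20

Answer: ( ( ( 8 - x ) * ( 8 - x ) ) - y ) <= 20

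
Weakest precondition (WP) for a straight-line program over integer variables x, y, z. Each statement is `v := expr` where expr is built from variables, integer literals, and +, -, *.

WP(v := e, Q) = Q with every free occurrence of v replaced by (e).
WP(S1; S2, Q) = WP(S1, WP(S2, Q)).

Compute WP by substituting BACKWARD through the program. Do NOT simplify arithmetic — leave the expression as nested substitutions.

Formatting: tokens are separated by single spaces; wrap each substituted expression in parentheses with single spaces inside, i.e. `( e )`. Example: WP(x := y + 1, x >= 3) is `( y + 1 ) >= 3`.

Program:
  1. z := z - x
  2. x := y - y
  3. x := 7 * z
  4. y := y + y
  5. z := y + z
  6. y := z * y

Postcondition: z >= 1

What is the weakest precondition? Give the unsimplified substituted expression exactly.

Answer: ( ( y + y ) + ( z - x ) ) >= 1

Derivation:
post: z >= 1
stmt 6: y := z * y  -- replace 0 occurrence(s) of y with (z * y)
  => z >= 1
stmt 5: z := y + z  -- replace 1 occurrence(s) of z with (y + z)
  => ( y + z ) >= 1
stmt 4: y := y + y  -- replace 1 occurrence(s) of y with (y + y)
  => ( ( y + y ) + z ) >= 1
stmt 3: x := 7 * z  -- replace 0 occurrence(s) of x with (7 * z)
  => ( ( y + y ) + z ) >= 1
stmt 2: x := y - y  -- replace 0 occurrence(s) of x with (y - y)
  => ( ( y + y ) + z ) >= 1
stmt 1: z := z - x  -- replace 1 occurrence(s) of z with (z - x)
  => ( ( y + y ) + ( z - x ) ) >= 1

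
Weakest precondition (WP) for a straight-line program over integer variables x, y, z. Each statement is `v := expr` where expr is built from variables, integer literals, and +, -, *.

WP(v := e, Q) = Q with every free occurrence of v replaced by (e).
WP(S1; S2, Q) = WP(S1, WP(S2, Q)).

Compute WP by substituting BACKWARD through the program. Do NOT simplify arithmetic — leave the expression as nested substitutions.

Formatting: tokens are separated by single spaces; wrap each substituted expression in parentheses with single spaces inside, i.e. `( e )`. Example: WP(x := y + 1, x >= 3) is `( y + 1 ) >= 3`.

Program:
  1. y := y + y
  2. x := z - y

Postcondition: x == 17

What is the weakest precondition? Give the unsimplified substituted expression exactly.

post: x == 17
stmt 2: x := z - y  -- replace 1 occurrence(s) of x with (z - y)
  => ( z - y ) == 17
stmt 1: y := y + y  -- replace 1 occurrence(s) of y with (y + y)
  => ( z - ( y + y ) ) == 17

Answer: ( z - ( y + y ) ) == 17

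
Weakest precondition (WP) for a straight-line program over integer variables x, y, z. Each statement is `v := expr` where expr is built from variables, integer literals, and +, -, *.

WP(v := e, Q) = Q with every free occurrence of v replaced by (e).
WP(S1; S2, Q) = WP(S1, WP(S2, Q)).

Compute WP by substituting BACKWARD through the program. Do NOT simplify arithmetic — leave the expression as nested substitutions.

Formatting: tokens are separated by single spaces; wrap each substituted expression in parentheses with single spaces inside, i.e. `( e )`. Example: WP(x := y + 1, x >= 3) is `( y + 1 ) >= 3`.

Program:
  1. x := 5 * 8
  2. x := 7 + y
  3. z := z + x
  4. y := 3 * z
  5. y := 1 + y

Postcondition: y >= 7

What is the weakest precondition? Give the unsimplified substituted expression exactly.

post: y >= 7
stmt 5: y := 1 + y  -- replace 1 occurrence(s) of y with (1 + y)
  => ( 1 + y ) >= 7
stmt 4: y := 3 * z  -- replace 1 occurrence(s) of y with (3 * z)
  => ( 1 + ( 3 * z ) ) >= 7
stmt 3: z := z + x  -- replace 1 occurrence(s) of z with (z + x)
  => ( 1 + ( 3 * ( z + x ) ) ) >= 7
stmt 2: x := 7 + y  -- replace 1 occurrence(s) of x with (7 + y)
  => ( 1 + ( 3 * ( z + ( 7 + y ) ) ) ) >= 7
stmt 1: x := 5 * 8  -- replace 0 occurrence(s) of x with (5 * 8)
  => ( 1 + ( 3 * ( z + ( 7 + y ) ) ) ) >= 7

Answer: ( 1 + ( 3 * ( z + ( 7 + y ) ) ) ) >= 7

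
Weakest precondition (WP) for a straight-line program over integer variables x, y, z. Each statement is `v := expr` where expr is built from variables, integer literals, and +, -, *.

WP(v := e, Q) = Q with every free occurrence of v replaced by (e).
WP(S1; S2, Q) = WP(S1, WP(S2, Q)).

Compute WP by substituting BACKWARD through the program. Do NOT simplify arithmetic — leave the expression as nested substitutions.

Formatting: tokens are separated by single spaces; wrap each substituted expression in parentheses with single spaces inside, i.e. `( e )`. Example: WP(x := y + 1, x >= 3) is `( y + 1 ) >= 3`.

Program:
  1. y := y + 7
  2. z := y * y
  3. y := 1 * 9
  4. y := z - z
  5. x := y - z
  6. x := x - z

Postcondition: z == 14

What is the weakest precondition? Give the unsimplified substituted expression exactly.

Answer: ( ( y + 7 ) * ( y + 7 ) ) == 14

Derivation:
post: z == 14
stmt 6: x := x - z  -- replace 0 occurrence(s) of x with (x - z)
  => z == 14
stmt 5: x := y - z  -- replace 0 occurrence(s) of x with (y - z)
  => z == 14
stmt 4: y := z - z  -- replace 0 occurrence(s) of y with (z - z)
  => z == 14
stmt 3: y := 1 * 9  -- replace 0 occurrence(s) of y with (1 * 9)
  => z == 14
stmt 2: z := y * y  -- replace 1 occurrence(s) of z with (y * y)
  => ( y * y ) == 14
stmt 1: y := y + 7  -- replace 2 occurrence(s) of y with (y + 7)
  => ( ( y + 7 ) * ( y + 7 ) ) == 14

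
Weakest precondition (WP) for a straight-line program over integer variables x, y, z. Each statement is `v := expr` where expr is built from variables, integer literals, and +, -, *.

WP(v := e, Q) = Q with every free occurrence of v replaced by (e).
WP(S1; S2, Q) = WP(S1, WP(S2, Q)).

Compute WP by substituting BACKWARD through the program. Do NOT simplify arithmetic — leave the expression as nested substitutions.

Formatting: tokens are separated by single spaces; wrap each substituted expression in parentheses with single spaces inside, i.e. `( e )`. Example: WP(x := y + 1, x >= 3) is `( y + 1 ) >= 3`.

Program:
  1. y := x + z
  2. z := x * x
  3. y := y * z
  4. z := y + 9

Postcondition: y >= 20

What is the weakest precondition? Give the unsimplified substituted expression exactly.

post: y >= 20
stmt 4: z := y + 9  -- replace 0 occurrence(s) of z with (y + 9)
  => y >= 20
stmt 3: y := y * z  -- replace 1 occurrence(s) of y with (y * z)
  => ( y * z ) >= 20
stmt 2: z := x * x  -- replace 1 occurrence(s) of z with (x * x)
  => ( y * ( x * x ) ) >= 20
stmt 1: y := x + z  -- replace 1 occurrence(s) of y with (x + z)
  => ( ( x + z ) * ( x * x ) ) >= 20

Answer: ( ( x + z ) * ( x * x ) ) >= 20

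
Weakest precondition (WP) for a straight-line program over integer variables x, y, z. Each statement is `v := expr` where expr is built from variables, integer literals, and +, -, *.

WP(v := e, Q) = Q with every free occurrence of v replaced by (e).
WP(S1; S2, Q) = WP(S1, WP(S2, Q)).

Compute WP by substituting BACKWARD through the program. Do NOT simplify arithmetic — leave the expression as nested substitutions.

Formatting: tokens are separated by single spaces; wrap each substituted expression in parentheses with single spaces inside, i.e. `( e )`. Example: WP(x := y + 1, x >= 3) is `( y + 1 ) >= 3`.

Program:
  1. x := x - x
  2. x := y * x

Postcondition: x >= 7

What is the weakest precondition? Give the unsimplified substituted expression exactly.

Answer: ( y * ( x - x ) ) >= 7

Derivation:
post: x >= 7
stmt 2: x := y * x  -- replace 1 occurrence(s) of x with (y * x)
  => ( y * x ) >= 7
stmt 1: x := x - x  -- replace 1 occurrence(s) of x with (x - x)
  => ( y * ( x - x ) ) >= 7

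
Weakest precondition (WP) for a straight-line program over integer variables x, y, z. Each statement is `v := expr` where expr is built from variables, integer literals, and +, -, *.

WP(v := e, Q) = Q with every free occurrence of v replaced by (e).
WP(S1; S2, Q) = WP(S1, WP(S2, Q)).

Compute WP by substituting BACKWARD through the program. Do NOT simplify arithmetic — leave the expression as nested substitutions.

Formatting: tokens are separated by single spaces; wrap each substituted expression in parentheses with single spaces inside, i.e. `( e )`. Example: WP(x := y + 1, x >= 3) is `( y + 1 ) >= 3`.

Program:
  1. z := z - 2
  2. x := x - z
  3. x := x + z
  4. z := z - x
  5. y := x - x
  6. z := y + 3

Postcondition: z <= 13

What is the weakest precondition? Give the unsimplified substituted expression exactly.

post: z <= 13
stmt 6: z := y + 3  -- replace 1 occurrence(s) of z with (y + 3)
  => ( y + 3 ) <= 13
stmt 5: y := x - x  -- replace 1 occurrence(s) of y with (x - x)
  => ( ( x - x ) + 3 ) <= 13
stmt 4: z := z - x  -- replace 0 occurrence(s) of z with (z - x)
  => ( ( x - x ) + 3 ) <= 13
stmt 3: x := x + z  -- replace 2 occurrence(s) of x with (x + z)
  => ( ( ( x + z ) - ( x + z ) ) + 3 ) <= 13
stmt 2: x := x - z  -- replace 2 occurrence(s) of x with (x - z)
  => ( ( ( ( x - z ) + z ) - ( ( x - z ) + z ) ) + 3 ) <= 13
stmt 1: z := z - 2  -- replace 4 occurrence(s) of z with (z - 2)
  => ( ( ( ( x - ( z - 2 ) ) + ( z - 2 ) ) - ( ( x - ( z - 2 ) ) + ( z - 2 ) ) ) + 3 ) <= 13

Answer: ( ( ( ( x - ( z - 2 ) ) + ( z - 2 ) ) - ( ( x - ( z - 2 ) ) + ( z - 2 ) ) ) + 3 ) <= 13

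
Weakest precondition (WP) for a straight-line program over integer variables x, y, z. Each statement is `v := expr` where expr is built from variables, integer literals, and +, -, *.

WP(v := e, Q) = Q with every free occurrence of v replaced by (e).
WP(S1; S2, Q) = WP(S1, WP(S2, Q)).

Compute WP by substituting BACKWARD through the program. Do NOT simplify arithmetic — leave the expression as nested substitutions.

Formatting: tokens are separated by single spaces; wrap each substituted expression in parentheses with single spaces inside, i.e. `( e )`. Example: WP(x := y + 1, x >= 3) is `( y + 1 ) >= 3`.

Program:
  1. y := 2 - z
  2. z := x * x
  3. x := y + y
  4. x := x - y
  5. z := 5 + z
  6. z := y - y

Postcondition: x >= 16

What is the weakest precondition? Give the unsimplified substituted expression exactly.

post: x >= 16
stmt 6: z := y - y  -- replace 0 occurrence(s) of z with (y - y)
  => x >= 16
stmt 5: z := 5 + z  -- replace 0 occurrence(s) of z with (5 + z)
  => x >= 16
stmt 4: x := x - y  -- replace 1 occurrence(s) of x with (x - y)
  => ( x - y ) >= 16
stmt 3: x := y + y  -- replace 1 occurrence(s) of x with (y + y)
  => ( ( y + y ) - y ) >= 16
stmt 2: z := x * x  -- replace 0 occurrence(s) of z with (x * x)
  => ( ( y + y ) - y ) >= 16
stmt 1: y := 2 - z  -- replace 3 occurrence(s) of y with (2 - z)
  => ( ( ( 2 - z ) + ( 2 - z ) ) - ( 2 - z ) ) >= 16

Answer: ( ( ( 2 - z ) + ( 2 - z ) ) - ( 2 - z ) ) >= 16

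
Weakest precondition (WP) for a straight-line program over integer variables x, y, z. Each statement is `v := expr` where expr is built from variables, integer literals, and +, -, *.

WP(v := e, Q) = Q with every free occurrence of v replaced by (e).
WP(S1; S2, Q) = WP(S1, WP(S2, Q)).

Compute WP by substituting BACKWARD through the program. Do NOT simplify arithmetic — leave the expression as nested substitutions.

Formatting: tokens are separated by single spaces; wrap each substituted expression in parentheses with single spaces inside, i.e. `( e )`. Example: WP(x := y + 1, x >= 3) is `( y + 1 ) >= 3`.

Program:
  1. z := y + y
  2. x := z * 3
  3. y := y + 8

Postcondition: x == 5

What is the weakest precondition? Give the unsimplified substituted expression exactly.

Answer: ( ( y + y ) * 3 ) == 5

Derivation:
post: x == 5
stmt 3: y := y + 8  -- replace 0 occurrence(s) of y with (y + 8)
  => x == 5
stmt 2: x := z * 3  -- replace 1 occurrence(s) of x with (z * 3)
  => ( z * 3 ) == 5
stmt 1: z := y + y  -- replace 1 occurrence(s) of z with (y + y)
  => ( ( y + y ) * 3 ) == 5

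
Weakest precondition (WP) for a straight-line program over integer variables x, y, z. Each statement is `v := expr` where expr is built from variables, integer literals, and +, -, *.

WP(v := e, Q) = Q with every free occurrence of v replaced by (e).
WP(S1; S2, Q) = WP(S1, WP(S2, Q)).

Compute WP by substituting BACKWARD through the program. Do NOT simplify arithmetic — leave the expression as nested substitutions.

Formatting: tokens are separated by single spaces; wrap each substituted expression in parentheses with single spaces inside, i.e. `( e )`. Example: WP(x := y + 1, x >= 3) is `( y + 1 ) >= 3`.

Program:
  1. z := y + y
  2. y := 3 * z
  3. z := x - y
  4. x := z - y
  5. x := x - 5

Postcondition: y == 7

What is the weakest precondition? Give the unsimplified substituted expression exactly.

Answer: ( 3 * ( y + y ) ) == 7

Derivation:
post: y == 7
stmt 5: x := x - 5  -- replace 0 occurrence(s) of x with (x - 5)
  => y == 7
stmt 4: x := z - y  -- replace 0 occurrence(s) of x with (z - y)
  => y == 7
stmt 3: z := x - y  -- replace 0 occurrence(s) of z with (x - y)
  => y == 7
stmt 2: y := 3 * z  -- replace 1 occurrence(s) of y with (3 * z)
  => ( 3 * z ) == 7
stmt 1: z := y + y  -- replace 1 occurrence(s) of z with (y + y)
  => ( 3 * ( y + y ) ) == 7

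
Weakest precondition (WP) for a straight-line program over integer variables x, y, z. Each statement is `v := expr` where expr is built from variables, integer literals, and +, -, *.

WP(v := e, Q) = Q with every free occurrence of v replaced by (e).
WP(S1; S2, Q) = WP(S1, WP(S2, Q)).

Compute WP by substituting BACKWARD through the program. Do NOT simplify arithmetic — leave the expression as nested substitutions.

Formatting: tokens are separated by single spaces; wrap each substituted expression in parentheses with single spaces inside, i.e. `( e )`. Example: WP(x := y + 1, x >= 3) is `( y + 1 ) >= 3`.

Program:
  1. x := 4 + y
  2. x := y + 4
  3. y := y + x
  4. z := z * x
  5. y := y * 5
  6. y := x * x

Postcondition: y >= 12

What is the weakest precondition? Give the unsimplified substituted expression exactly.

Answer: ( ( y + 4 ) * ( y + 4 ) ) >= 12

Derivation:
post: y >= 12
stmt 6: y := x * x  -- replace 1 occurrence(s) of y with (x * x)
  => ( x * x ) >= 12
stmt 5: y := y * 5  -- replace 0 occurrence(s) of y with (y * 5)
  => ( x * x ) >= 12
stmt 4: z := z * x  -- replace 0 occurrence(s) of z with (z * x)
  => ( x * x ) >= 12
stmt 3: y := y + x  -- replace 0 occurrence(s) of y with (y + x)
  => ( x * x ) >= 12
stmt 2: x := y + 4  -- replace 2 occurrence(s) of x with (y + 4)
  => ( ( y + 4 ) * ( y + 4 ) ) >= 12
stmt 1: x := 4 + y  -- replace 0 occurrence(s) of x with (4 + y)
  => ( ( y + 4 ) * ( y + 4 ) ) >= 12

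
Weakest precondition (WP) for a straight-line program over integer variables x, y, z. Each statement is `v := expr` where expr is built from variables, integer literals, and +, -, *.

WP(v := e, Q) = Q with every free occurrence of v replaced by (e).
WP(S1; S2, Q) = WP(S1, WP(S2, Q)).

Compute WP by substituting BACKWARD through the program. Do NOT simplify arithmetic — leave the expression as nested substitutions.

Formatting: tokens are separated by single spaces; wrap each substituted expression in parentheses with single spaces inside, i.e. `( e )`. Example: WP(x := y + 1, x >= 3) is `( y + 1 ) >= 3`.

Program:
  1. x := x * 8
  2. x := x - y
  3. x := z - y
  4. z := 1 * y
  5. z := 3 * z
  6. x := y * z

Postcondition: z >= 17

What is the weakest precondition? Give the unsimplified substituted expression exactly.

Answer: ( 3 * ( 1 * y ) ) >= 17

Derivation:
post: z >= 17
stmt 6: x := y * z  -- replace 0 occurrence(s) of x with (y * z)
  => z >= 17
stmt 5: z := 3 * z  -- replace 1 occurrence(s) of z with (3 * z)
  => ( 3 * z ) >= 17
stmt 4: z := 1 * y  -- replace 1 occurrence(s) of z with (1 * y)
  => ( 3 * ( 1 * y ) ) >= 17
stmt 3: x := z - y  -- replace 0 occurrence(s) of x with (z - y)
  => ( 3 * ( 1 * y ) ) >= 17
stmt 2: x := x - y  -- replace 0 occurrence(s) of x with (x - y)
  => ( 3 * ( 1 * y ) ) >= 17
stmt 1: x := x * 8  -- replace 0 occurrence(s) of x with (x * 8)
  => ( 3 * ( 1 * y ) ) >= 17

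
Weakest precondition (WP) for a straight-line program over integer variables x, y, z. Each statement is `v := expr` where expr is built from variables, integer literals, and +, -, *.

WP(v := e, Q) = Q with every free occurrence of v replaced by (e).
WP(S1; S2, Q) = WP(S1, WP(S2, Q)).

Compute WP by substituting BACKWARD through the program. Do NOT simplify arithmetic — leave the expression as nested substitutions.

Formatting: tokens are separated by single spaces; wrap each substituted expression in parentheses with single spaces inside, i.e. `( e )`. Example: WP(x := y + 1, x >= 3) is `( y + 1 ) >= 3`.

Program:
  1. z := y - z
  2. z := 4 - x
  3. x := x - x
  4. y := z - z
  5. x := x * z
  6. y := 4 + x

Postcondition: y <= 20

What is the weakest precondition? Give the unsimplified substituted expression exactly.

Answer: ( 4 + ( ( x - x ) * ( 4 - x ) ) ) <= 20

Derivation:
post: y <= 20
stmt 6: y := 4 + x  -- replace 1 occurrence(s) of y with (4 + x)
  => ( 4 + x ) <= 20
stmt 5: x := x * z  -- replace 1 occurrence(s) of x with (x * z)
  => ( 4 + ( x * z ) ) <= 20
stmt 4: y := z - z  -- replace 0 occurrence(s) of y with (z - z)
  => ( 4 + ( x * z ) ) <= 20
stmt 3: x := x - x  -- replace 1 occurrence(s) of x with (x - x)
  => ( 4 + ( ( x - x ) * z ) ) <= 20
stmt 2: z := 4 - x  -- replace 1 occurrence(s) of z with (4 - x)
  => ( 4 + ( ( x - x ) * ( 4 - x ) ) ) <= 20
stmt 1: z := y - z  -- replace 0 occurrence(s) of z with (y - z)
  => ( 4 + ( ( x - x ) * ( 4 - x ) ) ) <= 20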